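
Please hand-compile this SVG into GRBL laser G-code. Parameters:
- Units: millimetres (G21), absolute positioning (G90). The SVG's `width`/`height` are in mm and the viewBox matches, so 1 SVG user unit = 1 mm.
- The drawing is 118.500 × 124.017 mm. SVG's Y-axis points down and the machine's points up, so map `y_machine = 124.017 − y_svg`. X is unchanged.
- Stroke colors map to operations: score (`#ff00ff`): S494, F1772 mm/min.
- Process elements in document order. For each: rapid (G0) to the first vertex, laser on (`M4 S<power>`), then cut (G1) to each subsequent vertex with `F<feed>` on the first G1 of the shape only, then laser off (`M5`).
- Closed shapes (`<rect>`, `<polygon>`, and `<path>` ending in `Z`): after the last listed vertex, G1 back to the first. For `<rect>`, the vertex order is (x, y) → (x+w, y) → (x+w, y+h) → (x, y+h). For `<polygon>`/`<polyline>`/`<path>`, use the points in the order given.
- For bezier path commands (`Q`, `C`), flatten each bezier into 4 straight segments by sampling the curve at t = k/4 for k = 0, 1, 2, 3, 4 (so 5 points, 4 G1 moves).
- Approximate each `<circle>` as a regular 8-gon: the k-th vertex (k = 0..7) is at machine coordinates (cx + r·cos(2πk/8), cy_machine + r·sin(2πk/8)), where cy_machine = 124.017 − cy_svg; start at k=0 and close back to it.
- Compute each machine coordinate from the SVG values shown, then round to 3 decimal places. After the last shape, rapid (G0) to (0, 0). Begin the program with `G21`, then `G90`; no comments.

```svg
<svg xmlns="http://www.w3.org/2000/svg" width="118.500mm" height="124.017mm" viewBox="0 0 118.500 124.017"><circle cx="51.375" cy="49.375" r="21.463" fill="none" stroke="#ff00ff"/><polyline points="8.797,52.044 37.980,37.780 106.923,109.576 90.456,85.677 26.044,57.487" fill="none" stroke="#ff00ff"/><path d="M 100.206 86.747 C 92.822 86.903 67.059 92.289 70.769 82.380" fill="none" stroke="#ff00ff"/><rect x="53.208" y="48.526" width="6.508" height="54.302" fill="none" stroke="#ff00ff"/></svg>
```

G21
G90
G0 X72.838 Y74.642
M4 S494
G1 X66.552 Y89.819 F1772
G1 X51.375 Y96.105
G1 X36.198 Y89.819
G1 X29.912 Y74.642
G1 X36.198 Y59.465
G1 X51.375 Y53.179
G1 X66.552 Y59.465
G1 X72.838 Y74.642
M5
G0 X8.797 Y71.973
M4 S494
G1 X37.980 Y86.237 F1772
G1 X106.923 Y14.441
G1 X90.456 Y38.340
G1 X26.044 Y66.530
M5
G0 X100.206 Y37.270
M4 S494
G1 X91.970 Y36.493 F1772
G1 X81.327 Y35.679
G1 X72.765 Y36.752
G1 X70.769 Y41.637
M5
G0 X53.208 Y75.491
M4 S494
G1 X59.716 Y75.491 F1772
G1 X59.716 Y21.189
G1 X53.208 Y21.189
G1 X53.208 Y75.491
M5
G0 X0.000 Y0.000

viewBox `0 0 118.500 124.017` with mm width/height → 1 unit = 1 mm. Flip: y_m = 124.017 − y_svg.

**Shape 1** — `<circle>` circle, stroke `#ff00ff` → score (S494, F1772). Machine vertices: (72.838,74.642) → (66.552,89.819) → (51.375,96.105) → (36.198,89.819) → (29.912,74.642) → (36.198,59.465) → (51.375,53.179) → (66.552,59.465) → (72.838,74.642). Closed: final G1 returns to the first vertex.

**Shape 2** — `<polyline>` open polyline, stroke `#ff00ff` → score (S494, F1772). Machine vertices: (8.797,71.973) → (37.980,86.237) → (106.923,14.441) → (90.456,38.340) → (26.044,66.530). Open path.

**Shape 3** — `<path>` cubic bezier, stroke `#ff00ff` → score (S494, F1772). Control points (SVG): P0=(100.206,86.747), P1=(92.822,86.903), P2=(67.059,92.289), P3=(70.769,82.380); sampled at t=k/4. Machine vertices: (100.206,37.270) → (91.970,36.493) → (81.327,35.679) → (72.765,36.752) → (70.769,41.637). Open path.

**Shape 4** — `<rect>` rectangle, stroke `#ff00ff` → score (S494, F1772). Machine vertices: (53.208,75.491) → (59.716,75.491) → (59.716,21.189) → (53.208,21.189) → (53.208,75.491). Closed: final G1 returns to the first vertex.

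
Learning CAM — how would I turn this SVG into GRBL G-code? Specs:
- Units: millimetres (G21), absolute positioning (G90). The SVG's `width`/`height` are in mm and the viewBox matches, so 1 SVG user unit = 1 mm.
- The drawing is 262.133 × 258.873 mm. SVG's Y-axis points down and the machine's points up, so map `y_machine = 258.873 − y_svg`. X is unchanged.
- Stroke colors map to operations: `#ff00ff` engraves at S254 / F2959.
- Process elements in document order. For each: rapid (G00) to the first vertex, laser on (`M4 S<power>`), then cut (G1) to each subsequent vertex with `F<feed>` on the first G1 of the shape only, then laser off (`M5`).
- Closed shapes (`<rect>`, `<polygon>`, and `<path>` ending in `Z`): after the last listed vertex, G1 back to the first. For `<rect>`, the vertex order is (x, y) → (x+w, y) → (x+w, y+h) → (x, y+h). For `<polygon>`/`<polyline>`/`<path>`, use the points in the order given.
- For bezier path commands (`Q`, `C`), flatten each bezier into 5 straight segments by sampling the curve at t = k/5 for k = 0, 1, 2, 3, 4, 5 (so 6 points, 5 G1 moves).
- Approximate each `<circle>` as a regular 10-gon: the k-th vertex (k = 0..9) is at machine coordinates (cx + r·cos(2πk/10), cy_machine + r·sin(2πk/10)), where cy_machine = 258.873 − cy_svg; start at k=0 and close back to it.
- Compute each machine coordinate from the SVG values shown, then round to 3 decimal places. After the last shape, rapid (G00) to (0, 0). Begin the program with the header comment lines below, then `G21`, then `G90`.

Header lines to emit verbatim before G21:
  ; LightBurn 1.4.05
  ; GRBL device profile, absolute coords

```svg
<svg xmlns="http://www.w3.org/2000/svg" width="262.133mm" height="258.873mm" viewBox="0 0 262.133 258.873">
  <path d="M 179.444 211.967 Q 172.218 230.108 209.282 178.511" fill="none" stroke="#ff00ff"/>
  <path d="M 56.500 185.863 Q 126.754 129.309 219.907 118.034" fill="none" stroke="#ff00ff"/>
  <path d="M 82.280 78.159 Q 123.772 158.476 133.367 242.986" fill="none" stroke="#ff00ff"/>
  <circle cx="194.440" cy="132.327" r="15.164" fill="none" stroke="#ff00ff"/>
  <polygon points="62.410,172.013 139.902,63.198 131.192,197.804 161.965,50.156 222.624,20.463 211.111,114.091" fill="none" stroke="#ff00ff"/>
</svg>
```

; LightBurn 1.4.05
; GRBL device profile, absolute coords
G21
G90
G00 X179.444 Y46.906
M4 S254
G1 X178.325 Y42.439 F2959
G1 X180.750 Y43.551
G1 X186.717 Y50.242
G1 X196.228 Y62.513
G1 X209.282 Y80.362
M5
G00 X56.500 Y73.010
M4 S254
G1 X85.518 Y93.820 F2959
G1 X116.367 Y111.009
G1 X149.048 Y124.574
G1 X183.562 Y134.518
G1 X219.907 Y140.839
M5
G00 X82.280 Y180.714
M4 S254
G1 X97.601 Y148.419 F2959
G1 X110.370 Y115.790
G1 X120.587 Y82.824
G1 X128.253 Y49.523
G1 X133.367 Y15.887
M5
G00 X209.604 Y126.546
M4 S254
G1 X206.708 Y135.459 F2959
G1 X199.126 Y140.968
G1 X189.754 Y140.968
G1 X182.172 Y135.459
G1 X179.276 Y126.546
G1 X182.172 Y117.633
G1 X189.754 Y112.124
G1 X199.126 Y112.124
G1 X206.708 Y117.633
G1 X209.604 Y126.546
M5
G00 X62.410 Y86.860
M4 S254
G1 X139.902 Y195.675 F2959
G1 X131.192 Y61.069
G1 X161.965 Y208.717
G1 X222.624 Y238.410
G1 X211.111 Y144.782
G1 X62.410 Y86.860
M5
G00 X0.000 Y0.000

Since the viewBox matches the mm dimensions, user units are millimetres directly. The only transform is the Y-flip y_m = 258.873 − y_svg.

Shape 1 is a quadratic bezier drawn with `<path>`. Its stroke #ff00ff means engrave at S254, F2959. After flipping Y the toolpath is (179.444,46.906) → (178.325,42.439) → (180.750,43.551) → (186.717,50.242) → (196.228,62.513) → (209.282,80.362).

Shape 2 is a quadratic bezier drawn with `<path>`. Its stroke #ff00ff means engrave at S254, F2959. After flipping Y the toolpath is (56.500,73.010) → (85.518,93.820) → (116.367,111.009) → (149.048,124.574) → (183.562,134.518) → (219.907,140.839).

Shape 3 is a quadratic bezier drawn with `<path>`. Its stroke #ff00ff means engrave at S254, F2959. After flipping Y the toolpath is (82.280,180.714) → (97.601,148.419) → (110.370,115.790) → (120.587,82.824) → (128.253,49.523) → (133.367,15.887).

Shape 4 is a circle drawn with `<circle>`. Its stroke #ff00ff means engrave at S254, F2959. After flipping Y the toolpath is (209.604,126.546) → (206.708,135.459) → (199.126,140.968) → (189.754,140.968) → (182.172,135.459) → (179.276,126.546) → (182.172,117.633) → (189.754,112.124) → (199.126,112.124) → (206.708,117.633) → (209.604,126.546), returning to the start.

Shape 5 is a closed polygon drawn with `<polygon>`. Its stroke #ff00ff means engrave at S254, F2959. After flipping Y the toolpath is (62.410,86.860) → (139.902,195.675) → (131.192,61.069) → (161.965,208.717) → (222.624,238.410) → (211.111,144.782) → (62.410,86.860), returning to the start.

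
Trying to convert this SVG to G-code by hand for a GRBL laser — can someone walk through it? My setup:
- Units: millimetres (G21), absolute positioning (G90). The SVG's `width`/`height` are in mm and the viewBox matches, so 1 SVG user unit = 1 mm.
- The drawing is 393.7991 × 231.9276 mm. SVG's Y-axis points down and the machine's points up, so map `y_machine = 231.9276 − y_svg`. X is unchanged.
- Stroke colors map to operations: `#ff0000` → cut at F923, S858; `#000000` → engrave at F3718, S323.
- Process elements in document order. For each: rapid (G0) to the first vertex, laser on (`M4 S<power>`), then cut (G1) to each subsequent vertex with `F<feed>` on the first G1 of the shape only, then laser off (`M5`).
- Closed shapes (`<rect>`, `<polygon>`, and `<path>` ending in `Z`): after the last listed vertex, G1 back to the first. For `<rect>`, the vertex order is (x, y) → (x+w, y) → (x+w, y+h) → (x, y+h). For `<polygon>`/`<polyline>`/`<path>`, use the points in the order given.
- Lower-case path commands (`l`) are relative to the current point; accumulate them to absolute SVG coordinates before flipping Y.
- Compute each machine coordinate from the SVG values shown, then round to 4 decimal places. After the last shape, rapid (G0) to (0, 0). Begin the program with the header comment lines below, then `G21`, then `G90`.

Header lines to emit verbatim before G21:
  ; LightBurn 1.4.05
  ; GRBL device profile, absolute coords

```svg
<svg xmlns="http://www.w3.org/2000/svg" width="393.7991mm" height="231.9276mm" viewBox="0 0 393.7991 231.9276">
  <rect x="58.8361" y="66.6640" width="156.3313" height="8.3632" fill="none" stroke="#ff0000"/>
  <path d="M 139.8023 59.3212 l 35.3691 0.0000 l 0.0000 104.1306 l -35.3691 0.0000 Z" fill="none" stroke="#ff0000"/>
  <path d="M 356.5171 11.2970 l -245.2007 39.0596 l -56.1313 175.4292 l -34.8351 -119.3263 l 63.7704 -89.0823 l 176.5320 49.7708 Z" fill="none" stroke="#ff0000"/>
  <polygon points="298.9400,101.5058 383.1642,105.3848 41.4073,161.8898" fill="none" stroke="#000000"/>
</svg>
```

Since the viewBox matches the mm dimensions, user units are millimetres directly. The only transform is the Y-flip y_m = 231.9276 − y_svg.

Shape 1 is a rectangle drawn with `<rect>`. Its stroke #ff0000 means cut at S858, F923. After flipping Y the toolpath is (58.8361,165.2636) → (215.1674,165.2636) → (215.1674,156.9004) → (58.8361,156.9004) → (58.8361,165.2636), returning to the start.

Shape 2 is a rectangle drawn with `<path>`. Its stroke #ff0000 means cut at S858, F923. After flipping Y the toolpath is (139.8023,172.6064) → (175.1714,172.6064) → (175.1714,68.4758) → (139.8023,68.4758) → (139.8023,172.6064), returning to the start.

Shape 3 is a closed polygon drawn with `<path>`. Its stroke #ff0000 means cut at S858, F923. After flipping Y the toolpath is (356.5171,220.6306) → (111.3164,181.5710) → (55.1851,6.1418) → (20.3500,125.4681) → (84.1204,214.5504) → (260.6524,164.7796) → (356.5171,220.6306), returning to the start.

Shape 4 is a closed polygon drawn with `<polygon>`. Its stroke #000000 means engrave at S323, F3718. After flipping Y the toolpath is (298.9400,130.4218) → (383.1642,126.5428) → (41.4073,70.0378) → (298.9400,130.4218), returning to the start.

; LightBurn 1.4.05
; GRBL device profile, absolute coords
G21
G90
G0 X58.8361 Y165.2636
M4 S858
G1 X215.1674 Y165.2636 F923
G1 X215.1674 Y156.9004
G1 X58.8361 Y156.9004
G1 X58.8361 Y165.2636
M5
G0 X139.8023 Y172.6064
M4 S858
G1 X175.1714 Y172.6064 F923
G1 X175.1714 Y68.4758
G1 X139.8023 Y68.4758
G1 X139.8023 Y172.6064
M5
G0 X356.5171 Y220.6306
M4 S858
G1 X111.3164 Y181.5710 F923
G1 X55.1851 Y6.1418
G1 X20.3500 Y125.4681
G1 X84.1204 Y214.5504
G1 X260.6524 Y164.7796
G1 X356.5171 Y220.6306
M5
G0 X298.9400 Y130.4218
M4 S323
G1 X383.1642 Y126.5428 F3718
G1 X41.4073 Y70.0378
G1 X298.9400 Y130.4218
M5
G0 X0.0000 Y0.0000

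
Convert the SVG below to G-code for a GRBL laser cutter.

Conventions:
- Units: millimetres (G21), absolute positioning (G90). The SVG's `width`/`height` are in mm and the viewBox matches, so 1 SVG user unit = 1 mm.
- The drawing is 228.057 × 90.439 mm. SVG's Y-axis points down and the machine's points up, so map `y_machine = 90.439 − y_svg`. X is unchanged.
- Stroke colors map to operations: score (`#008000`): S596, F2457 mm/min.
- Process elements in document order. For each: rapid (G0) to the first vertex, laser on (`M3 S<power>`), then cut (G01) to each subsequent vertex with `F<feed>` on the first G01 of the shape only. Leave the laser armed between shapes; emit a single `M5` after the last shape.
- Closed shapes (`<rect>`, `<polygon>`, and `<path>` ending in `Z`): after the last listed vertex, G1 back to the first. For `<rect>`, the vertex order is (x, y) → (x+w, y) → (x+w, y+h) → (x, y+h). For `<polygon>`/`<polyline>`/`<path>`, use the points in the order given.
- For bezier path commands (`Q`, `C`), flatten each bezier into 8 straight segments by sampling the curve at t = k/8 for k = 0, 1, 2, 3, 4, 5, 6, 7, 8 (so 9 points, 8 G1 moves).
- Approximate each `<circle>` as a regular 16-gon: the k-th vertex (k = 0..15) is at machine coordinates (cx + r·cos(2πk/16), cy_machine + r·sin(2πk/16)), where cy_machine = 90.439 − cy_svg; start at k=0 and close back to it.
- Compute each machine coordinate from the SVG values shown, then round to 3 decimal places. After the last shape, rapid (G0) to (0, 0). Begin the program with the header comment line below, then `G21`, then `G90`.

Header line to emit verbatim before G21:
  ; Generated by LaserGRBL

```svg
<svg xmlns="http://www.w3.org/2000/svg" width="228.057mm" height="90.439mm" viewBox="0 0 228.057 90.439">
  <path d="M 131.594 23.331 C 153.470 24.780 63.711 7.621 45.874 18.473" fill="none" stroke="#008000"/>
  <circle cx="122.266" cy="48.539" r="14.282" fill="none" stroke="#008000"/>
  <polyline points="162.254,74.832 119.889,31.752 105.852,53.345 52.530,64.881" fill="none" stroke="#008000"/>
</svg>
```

1 u = 1 mm; y_m = 90.439 − y.

[1] `<path>` cubic bezier, #008000→score S596 F2457: (131.594,67.108) → (134.923,67.346) → (129.938,68.782) → (118.788,70.870) → (103.626,73.063) → (86.603,74.816) → (69.869,75.581) → (55.576,74.814) → (45.874,71.966)

[2] `<circle>` circle, #008000→score S596 F2457: (136.548,41.900) → (135.461,47.365) → (132.365,51.999) → (127.731,55.095) → (122.266,56.182) → (116.801,55.095) → (112.167,51.999) → (109.071,47.365) → (107.984,41.900) → (109.071,36.435) → (112.167,31.801) → (116.801,28.705) → (122.266,27.618) → (127.731,28.705) → (132.365,31.801) → (135.461,36.435) → (136.548,41.900) (closed)

[3] `<polyline>` open polyline, #008000→score S596 F2457: (162.254,15.607) → (119.889,58.687) → (105.852,37.094) → (52.530,25.558)

; Generated by LaserGRBL
G21
G90
G0 X131.594 Y67.108
M3 S596
G01 X134.923 Y67.346 F2457
G01 X129.938 Y68.782
G01 X118.788 Y70.870
G01 X103.626 Y73.063
G01 X86.603 Y74.816
G01 X69.869 Y75.581
G01 X55.576 Y74.814
G01 X45.874 Y71.966
G0 X136.548 Y41.900
M3 S596
G01 X135.461 Y47.365 F2457
G01 X132.365 Y51.999
G01 X127.731 Y55.095
G01 X122.266 Y56.182
G01 X116.801 Y55.095
G01 X112.167 Y51.999
G01 X109.071 Y47.365
G01 X107.984 Y41.900
G01 X109.071 Y36.435
G01 X112.167 Y31.801
G01 X116.801 Y28.705
G01 X122.266 Y27.618
G01 X127.731 Y28.705
G01 X132.365 Y31.801
G01 X135.461 Y36.435
G01 X136.548 Y41.900
G0 X162.254 Y15.607
M3 S596
G01 X119.889 Y58.687 F2457
G01 X105.852 Y37.094
G01 X52.530 Y25.558
M5
G0 X0.000 Y0.000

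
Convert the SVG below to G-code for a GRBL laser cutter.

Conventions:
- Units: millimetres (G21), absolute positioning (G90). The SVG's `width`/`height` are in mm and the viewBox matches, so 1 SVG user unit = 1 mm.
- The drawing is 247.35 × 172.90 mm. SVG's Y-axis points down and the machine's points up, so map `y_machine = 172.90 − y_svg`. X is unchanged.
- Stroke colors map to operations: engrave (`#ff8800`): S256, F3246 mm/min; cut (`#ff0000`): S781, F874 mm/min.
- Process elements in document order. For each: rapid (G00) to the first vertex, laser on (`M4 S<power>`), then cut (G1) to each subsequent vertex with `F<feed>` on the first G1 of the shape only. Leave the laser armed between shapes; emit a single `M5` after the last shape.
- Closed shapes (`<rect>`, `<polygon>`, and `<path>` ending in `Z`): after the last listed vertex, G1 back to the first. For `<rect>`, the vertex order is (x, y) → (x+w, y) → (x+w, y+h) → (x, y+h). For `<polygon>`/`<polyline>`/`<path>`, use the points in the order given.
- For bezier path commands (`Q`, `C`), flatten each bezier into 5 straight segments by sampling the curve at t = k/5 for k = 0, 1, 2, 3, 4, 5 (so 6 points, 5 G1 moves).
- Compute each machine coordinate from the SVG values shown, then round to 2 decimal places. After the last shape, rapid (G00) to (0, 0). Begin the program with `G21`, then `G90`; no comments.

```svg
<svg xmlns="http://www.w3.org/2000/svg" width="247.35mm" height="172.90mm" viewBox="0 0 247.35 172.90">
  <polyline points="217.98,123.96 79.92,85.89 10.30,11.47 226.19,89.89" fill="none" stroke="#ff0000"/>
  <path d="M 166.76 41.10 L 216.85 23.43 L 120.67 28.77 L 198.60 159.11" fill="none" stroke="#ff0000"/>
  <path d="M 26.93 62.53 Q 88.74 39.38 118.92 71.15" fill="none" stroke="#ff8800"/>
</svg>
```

G21
G90
G00 X217.98 Y48.94
M4 S781
G1 X79.92 Y87.01 F874
G1 X10.30 Y161.43
G1 X226.19 Y83.01
G00 X166.76 Y131.80
M4 S781
G1 X216.85 Y149.47 F874
G1 X120.67 Y144.13
G1 X198.60 Y13.79
G00 X26.93 Y110.37
M4 S256
G1 X50.39 Y117.43 F3246
G1 X71.32 Y120.10
G1 X89.72 Y118.38
G1 X105.58 Y112.26
G1 X118.92 Y101.75
M5
G00 X0.00 Y0.00

viewBox `0 0 247.35 172.90` with mm width/height → 1 unit = 1 mm. Flip: y_m = 172.90 − y_svg.

**Shape 1** — `<polyline>` open polyline, stroke `#ff0000` → cut (S781, F874). Machine vertices: (217.98,48.94) → (79.92,87.01) → (10.30,161.43) → (226.19,83.01). Open path.

**Shape 2** — `<path>` open polyline, stroke `#ff0000` → cut (S781, F874). Machine vertices: (166.76,131.80) → (216.85,149.47) → (120.67,144.13) → (198.60,13.79). Open path.

**Shape 3** — `<path>` quadratic bezier, stroke `#ff8800` → engrave (S256, F3246). Control points (SVG): P0=(26.93,62.53), P1=(88.74,39.38), P2=(118.92,71.15); sampled at t=k/5. Machine vertices: (26.93,110.37) → (50.39,117.43) → (71.32,120.10) → (89.72,118.38) → (105.58,112.26) → (118.92,101.75). Open path.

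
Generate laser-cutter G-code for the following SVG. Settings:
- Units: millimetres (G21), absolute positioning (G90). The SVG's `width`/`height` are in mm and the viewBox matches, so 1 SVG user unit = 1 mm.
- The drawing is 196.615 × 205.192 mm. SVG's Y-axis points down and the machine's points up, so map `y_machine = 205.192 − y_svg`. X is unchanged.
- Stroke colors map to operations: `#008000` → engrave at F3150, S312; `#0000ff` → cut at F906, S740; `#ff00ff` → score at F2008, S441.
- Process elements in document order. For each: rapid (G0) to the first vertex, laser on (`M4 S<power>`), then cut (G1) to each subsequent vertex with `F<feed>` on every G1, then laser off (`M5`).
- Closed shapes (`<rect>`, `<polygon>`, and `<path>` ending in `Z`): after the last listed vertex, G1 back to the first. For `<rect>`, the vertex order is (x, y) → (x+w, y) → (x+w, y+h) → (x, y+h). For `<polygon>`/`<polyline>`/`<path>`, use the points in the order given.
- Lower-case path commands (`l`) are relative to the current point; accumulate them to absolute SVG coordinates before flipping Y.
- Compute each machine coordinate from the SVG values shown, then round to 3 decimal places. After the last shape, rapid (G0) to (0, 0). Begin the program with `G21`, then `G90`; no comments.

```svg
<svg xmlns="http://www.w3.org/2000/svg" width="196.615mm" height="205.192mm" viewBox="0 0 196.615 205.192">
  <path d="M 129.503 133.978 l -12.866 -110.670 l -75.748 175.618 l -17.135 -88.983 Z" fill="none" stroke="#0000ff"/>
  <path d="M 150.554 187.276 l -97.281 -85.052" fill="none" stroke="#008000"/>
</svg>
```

Since the viewBox matches the mm dimensions, user units are millimetres directly. The only transform is the Y-flip y_m = 205.192 − y_svg.

Shape 1 is a closed polygon drawn with `<path>`. Its stroke #0000ff means cut at S740, F906. After flipping Y the toolpath is (129.503,71.214) → (116.637,181.884) → (40.889,6.266) → (23.754,95.249) → (129.503,71.214), returning to the start.

Shape 2 is a line segment drawn with `<path>`. Its stroke #008000 means engrave at S312, F3150. After flipping Y the toolpath is (150.554,17.916) → (53.273,102.968).

G21
G90
G0 X129.503 Y71.214
M4 S740
G1 X116.637 Y181.884 F906
G1 X40.889 Y6.266 F906
G1 X23.754 Y95.249 F906
G1 X129.503 Y71.214 F906
M5
G0 X150.554 Y17.916
M4 S312
G1 X53.273 Y102.968 F3150
M5
G0 X0.000 Y0.000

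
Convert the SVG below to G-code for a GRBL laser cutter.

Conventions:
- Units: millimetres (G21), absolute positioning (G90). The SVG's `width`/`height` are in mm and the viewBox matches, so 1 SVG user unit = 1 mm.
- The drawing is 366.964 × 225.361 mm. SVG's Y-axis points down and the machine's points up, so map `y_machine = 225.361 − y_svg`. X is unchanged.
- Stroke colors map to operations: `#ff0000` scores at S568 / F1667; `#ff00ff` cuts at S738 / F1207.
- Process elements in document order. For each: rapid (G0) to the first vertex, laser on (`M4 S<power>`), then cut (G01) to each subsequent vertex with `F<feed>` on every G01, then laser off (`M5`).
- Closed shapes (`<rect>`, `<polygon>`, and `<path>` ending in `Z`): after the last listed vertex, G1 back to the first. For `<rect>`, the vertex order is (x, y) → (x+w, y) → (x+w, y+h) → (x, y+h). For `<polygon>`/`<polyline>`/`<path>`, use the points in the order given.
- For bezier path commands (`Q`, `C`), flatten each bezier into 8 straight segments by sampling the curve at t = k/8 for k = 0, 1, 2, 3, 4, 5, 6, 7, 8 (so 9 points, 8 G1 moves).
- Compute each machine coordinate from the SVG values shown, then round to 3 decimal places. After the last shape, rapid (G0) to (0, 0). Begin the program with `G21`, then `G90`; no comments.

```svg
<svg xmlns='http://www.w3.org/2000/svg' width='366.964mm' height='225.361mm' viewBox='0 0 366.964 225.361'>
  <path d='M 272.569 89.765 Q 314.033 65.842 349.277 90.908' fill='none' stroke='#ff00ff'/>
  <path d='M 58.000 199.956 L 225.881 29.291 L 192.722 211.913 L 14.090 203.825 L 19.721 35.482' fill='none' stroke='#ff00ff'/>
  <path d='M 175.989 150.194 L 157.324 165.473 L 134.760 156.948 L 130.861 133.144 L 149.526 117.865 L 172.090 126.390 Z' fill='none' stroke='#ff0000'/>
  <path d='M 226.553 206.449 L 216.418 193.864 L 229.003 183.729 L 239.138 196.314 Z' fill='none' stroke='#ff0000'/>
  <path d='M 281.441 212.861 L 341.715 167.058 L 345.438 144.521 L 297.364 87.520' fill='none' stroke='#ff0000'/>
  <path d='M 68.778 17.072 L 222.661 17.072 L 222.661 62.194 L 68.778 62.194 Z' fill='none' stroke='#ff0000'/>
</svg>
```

G21
G90
G0 X272.569 Y135.596
M4 S738
G01 X282.838 Y140.811 F1207
G01 X292.912 Y144.496 F1207
G01 X302.792 Y146.649 F1207
G01 X312.478 Y147.272 F1207
G01 X321.969 Y146.363 F1207
G01 X331.266 Y143.924 F1207
G01 X340.369 Y139.954 F1207
G01 X349.277 Y134.453 F1207
M5
G0 X58.000 Y25.405
M4 S738
G01 X225.881 Y196.070 F1207
G01 X192.722 Y13.448 F1207
G01 X14.090 Y21.536 F1207
G01 X19.721 Y189.879 F1207
M5
G0 X175.989 Y75.167
M4 S568
G01 X157.324 Y59.888 F1667
G01 X134.760 Y68.413 F1667
G01 X130.861 Y92.217 F1667
G01 X149.526 Y107.496 F1667
G01 X172.090 Y98.971 F1667
G01 X175.989 Y75.167 F1667
M5
G0 X226.553 Y18.912
M4 S568
G01 X216.418 Y31.497 F1667
G01 X229.003 Y41.632 F1667
G01 X239.138 Y29.047 F1667
G01 X226.553 Y18.912 F1667
M5
G0 X281.441 Y12.500
M4 S568
G01 X341.715 Y58.303 F1667
G01 X345.438 Y80.840 F1667
G01 X297.364 Y137.841 F1667
M5
G0 X68.778 Y208.289
M4 S568
G01 X222.661 Y208.289 F1667
G01 X222.661 Y163.167 F1667
G01 X68.778 Y163.167 F1667
G01 X68.778 Y208.289 F1667
M5
G0 X0.000 Y0.000

viewBox `0 0 366.964 225.361` with mm width/height → 1 unit = 1 mm. Flip: y_m = 225.361 − y_svg.

**Shape 1** — `<path>` quadratic bezier, stroke `#ff00ff` → cut (S738, F1207). Control points (SVG): P0=(272.569,89.765), P1=(314.033,65.842), P2=(349.277,90.908); sampled at t=k/8. Machine vertices: (272.569,135.596) → (282.838,140.811) → (292.912,144.496) → (302.792,146.649) → (312.478,147.272) → (321.969,146.363) → (331.266,143.924) → (340.369,139.954) → (349.277,134.453). Open path.

**Shape 2** — `<path>` open polyline, stroke `#ff00ff` → cut (S738, F1207). Machine vertices: (58.000,25.405) → (225.881,196.070) → (192.722,13.448) → (14.090,21.536) → (19.721,189.879). Open path.

**Shape 3** — `<path>` regular polygon, stroke `#ff0000` → score (S568, F1667). Machine vertices: (175.989,75.167) → (157.324,59.888) → (134.760,68.413) → (130.861,92.217) → (149.526,107.496) → (172.090,98.971) → (175.989,75.167). Closed: final G1 returns to the first vertex.

**Shape 4** — `<path>` regular polygon, stroke `#ff0000` → score (S568, F1667). Machine vertices: (226.553,18.912) → (216.418,31.497) → (229.003,41.632) → (239.138,29.047) → (226.553,18.912). Closed: final G1 returns to the first vertex.

**Shape 5** — `<path>` open polyline, stroke `#ff0000` → score (S568, F1667). Machine vertices: (281.441,12.500) → (341.715,58.303) → (345.438,80.840) → (297.364,137.841). Open path.

**Shape 6** — `<path>` rectangle, stroke `#ff0000` → score (S568, F1667). Machine vertices: (68.778,208.289) → (222.661,208.289) → (222.661,163.167) → (68.778,163.167) → (68.778,208.289). Closed: final G1 returns to the first vertex.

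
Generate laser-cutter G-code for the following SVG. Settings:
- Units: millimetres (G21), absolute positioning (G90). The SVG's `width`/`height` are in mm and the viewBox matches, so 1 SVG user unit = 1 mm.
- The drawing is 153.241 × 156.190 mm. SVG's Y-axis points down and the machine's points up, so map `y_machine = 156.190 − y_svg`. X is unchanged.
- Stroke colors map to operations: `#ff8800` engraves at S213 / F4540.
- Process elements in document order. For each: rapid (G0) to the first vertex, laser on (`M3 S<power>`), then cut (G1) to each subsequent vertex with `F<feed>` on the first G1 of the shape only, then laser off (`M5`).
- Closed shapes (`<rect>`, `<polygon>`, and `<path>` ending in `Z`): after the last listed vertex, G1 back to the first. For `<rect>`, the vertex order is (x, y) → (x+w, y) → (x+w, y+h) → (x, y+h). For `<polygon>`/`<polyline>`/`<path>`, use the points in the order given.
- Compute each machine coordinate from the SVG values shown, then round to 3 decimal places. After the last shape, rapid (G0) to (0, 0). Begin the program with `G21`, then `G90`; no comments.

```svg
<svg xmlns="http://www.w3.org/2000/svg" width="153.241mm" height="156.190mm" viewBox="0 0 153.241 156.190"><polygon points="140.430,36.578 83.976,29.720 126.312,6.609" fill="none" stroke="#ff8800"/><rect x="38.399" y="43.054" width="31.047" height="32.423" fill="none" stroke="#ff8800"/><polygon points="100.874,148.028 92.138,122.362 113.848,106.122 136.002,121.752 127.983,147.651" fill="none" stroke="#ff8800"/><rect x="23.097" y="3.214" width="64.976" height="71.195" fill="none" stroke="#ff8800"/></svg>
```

G21
G90
G0 X140.430 Y119.612
M3 S213
G1 X83.976 Y126.470 F4540
G1 X126.312 Y149.581
G1 X140.430 Y119.612
M5
G0 X38.399 Y113.136
M3 S213
G1 X69.446 Y113.136 F4540
G1 X69.446 Y80.713
G1 X38.399 Y80.713
G1 X38.399 Y113.136
M5
G0 X100.874 Y8.162
M3 S213
G1 X92.138 Y33.828 F4540
G1 X113.848 Y50.068
G1 X136.002 Y34.438
G1 X127.983 Y8.539
G1 X100.874 Y8.162
M5
G0 X23.097 Y152.976
M3 S213
G1 X88.073 Y152.976 F4540
G1 X88.073 Y81.781
G1 X23.097 Y81.781
G1 X23.097 Y152.976
M5
G0 X0.000 Y0.000

viewBox `0 0 153.241 156.190` with mm width/height → 1 unit = 1 mm. Flip: y_m = 156.190 − y_svg.

**Shape 1** — `<polygon>` closed polygon, stroke `#ff8800` → engrave (S213, F4540). Machine vertices: (140.430,119.612) → (83.976,126.470) → (126.312,149.581) → (140.430,119.612). Closed: final G1 returns to the first vertex.

**Shape 2** — `<rect>` rectangle, stroke `#ff8800` → engrave (S213, F4540). Machine vertices: (38.399,113.136) → (69.446,113.136) → (69.446,80.713) → (38.399,80.713) → (38.399,113.136). Closed: final G1 returns to the first vertex.

**Shape 3** — `<polygon>` regular polygon, stroke `#ff8800` → engrave (S213, F4540). Machine vertices: (100.874,8.162) → (92.138,33.828) → (113.848,50.068) → (136.002,34.438) → (127.983,8.539) → (100.874,8.162). Closed: final G1 returns to the first vertex.

**Shape 4** — `<rect>` rectangle, stroke `#ff8800` → engrave (S213, F4540). Machine vertices: (23.097,152.976) → (88.073,152.976) → (88.073,81.781) → (23.097,81.781) → (23.097,152.976). Closed: final G1 returns to the first vertex.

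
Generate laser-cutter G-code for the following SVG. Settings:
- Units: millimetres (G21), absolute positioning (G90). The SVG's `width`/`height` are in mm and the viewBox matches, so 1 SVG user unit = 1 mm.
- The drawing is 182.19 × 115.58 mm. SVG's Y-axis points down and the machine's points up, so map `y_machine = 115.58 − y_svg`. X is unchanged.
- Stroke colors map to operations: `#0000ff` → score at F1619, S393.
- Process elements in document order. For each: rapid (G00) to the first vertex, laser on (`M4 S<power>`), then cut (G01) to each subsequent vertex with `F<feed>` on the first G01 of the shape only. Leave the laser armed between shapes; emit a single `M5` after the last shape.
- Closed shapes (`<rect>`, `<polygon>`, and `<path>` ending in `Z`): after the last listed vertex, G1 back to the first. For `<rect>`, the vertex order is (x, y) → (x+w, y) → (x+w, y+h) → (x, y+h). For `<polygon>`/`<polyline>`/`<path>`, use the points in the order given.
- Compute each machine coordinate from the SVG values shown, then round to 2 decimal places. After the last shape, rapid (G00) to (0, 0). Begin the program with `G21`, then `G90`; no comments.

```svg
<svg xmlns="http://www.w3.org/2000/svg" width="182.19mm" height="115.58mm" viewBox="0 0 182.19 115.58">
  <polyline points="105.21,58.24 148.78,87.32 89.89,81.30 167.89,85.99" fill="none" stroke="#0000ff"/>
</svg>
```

G21
G90
G00 X105.21 Y57.34
M4 S393
G01 X148.78 Y28.26 F1619
G01 X89.89 Y34.28
G01 X167.89 Y29.59
M5
G00 X0.00 Y0.00

viewBox `0 0 182.19 115.58` with mm width/height → 1 unit = 1 mm. Flip: y_m = 115.58 − y_svg.

**Shape 1** — `<polyline>` open polyline, stroke `#0000ff` → score (S393, F1619). Machine vertices: (105.21,57.34) → (148.78,28.26) → (89.89,34.28) → (167.89,29.59). Open path.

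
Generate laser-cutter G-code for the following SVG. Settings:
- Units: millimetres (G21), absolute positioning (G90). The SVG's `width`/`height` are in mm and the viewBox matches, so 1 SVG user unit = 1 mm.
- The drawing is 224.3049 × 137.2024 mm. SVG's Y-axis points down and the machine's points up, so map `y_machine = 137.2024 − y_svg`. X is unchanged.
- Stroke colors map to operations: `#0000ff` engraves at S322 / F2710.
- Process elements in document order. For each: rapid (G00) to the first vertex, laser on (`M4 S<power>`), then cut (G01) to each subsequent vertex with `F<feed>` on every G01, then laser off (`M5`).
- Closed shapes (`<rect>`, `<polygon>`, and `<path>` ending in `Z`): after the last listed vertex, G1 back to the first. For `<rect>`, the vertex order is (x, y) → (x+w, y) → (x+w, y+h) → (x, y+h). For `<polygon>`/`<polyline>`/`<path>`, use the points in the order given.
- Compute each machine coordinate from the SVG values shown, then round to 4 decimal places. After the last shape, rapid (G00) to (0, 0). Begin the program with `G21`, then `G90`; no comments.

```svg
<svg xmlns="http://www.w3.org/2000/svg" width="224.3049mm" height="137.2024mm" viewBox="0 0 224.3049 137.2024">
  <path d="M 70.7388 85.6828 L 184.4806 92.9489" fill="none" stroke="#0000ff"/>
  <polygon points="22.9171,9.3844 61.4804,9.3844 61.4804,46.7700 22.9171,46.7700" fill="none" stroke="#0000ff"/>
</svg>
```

Since the viewBox matches the mm dimensions, user units are millimetres directly. The only transform is the Y-flip y_m = 137.2024 − y_svg.

Shape 1 is a line segment drawn with `<path>`. Its stroke #0000ff means engrave at S322, F2710. After flipping Y the toolpath is (70.7388,51.5196) → (184.4806,44.2535).

Shape 2 is a rectangle drawn with `<polygon>`. Its stroke #0000ff means engrave at S322, F2710. After flipping Y the toolpath is (22.9171,127.8180) → (61.4804,127.8180) → (61.4804,90.4324) → (22.9171,90.4324) → (22.9171,127.8180), returning to the start.

G21
G90
G00 X70.7388 Y51.5196
M4 S322
G01 X184.4806 Y44.2535 F2710
M5
G00 X22.9171 Y127.8180
M4 S322
G01 X61.4804 Y127.8180 F2710
G01 X61.4804 Y90.4324 F2710
G01 X22.9171 Y90.4324 F2710
G01 X22.9171 Y127.8180 F2710
M5
G00 X0.0000 Y0.0000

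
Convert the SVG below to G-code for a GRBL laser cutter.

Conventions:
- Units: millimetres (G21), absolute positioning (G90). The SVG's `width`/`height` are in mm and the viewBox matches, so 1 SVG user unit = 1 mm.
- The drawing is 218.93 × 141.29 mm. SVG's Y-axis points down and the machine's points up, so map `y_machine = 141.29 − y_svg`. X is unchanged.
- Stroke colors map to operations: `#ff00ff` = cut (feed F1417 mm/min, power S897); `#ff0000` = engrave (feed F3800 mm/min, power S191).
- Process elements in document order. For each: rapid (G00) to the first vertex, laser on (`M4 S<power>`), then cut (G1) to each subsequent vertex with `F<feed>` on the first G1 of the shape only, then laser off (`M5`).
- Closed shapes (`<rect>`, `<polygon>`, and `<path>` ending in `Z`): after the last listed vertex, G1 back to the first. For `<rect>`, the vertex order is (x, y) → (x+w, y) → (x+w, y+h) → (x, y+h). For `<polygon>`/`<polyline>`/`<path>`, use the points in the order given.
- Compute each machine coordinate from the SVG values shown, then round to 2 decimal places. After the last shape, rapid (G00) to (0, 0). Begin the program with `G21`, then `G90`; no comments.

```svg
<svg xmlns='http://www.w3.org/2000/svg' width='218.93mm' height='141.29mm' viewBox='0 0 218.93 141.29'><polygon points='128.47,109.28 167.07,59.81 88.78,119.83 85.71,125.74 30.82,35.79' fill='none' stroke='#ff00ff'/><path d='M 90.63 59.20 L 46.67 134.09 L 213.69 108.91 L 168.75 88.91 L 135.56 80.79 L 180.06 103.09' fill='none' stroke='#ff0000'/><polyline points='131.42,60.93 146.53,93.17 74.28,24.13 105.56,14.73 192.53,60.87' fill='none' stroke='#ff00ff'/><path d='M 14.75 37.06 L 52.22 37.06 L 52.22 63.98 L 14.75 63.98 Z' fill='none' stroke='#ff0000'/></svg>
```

G21
G90
G00 X128.47 Y32.01
M4 S897
G1 X167.07 Y81.48 F1417
G1 X88.78 Y21.46
G1 X85.71 Y15.55
G1 X30.82 Y105.50
G1 X128.47 Y32.01
M5
G00 X90.63 Y82.09
M4 S191
G1 X46.67 Y7.20 F3800
G1 X213.69 Y32.38
G1 X168.75 Y52.38
G1 X135.56 Y60.50
G1 X180.06 Y38.20
M5
G00 X131.42 Y80.36
M4 S897
G1 X146.53 Y48.12 F1417
G1 X74.28 Y117.16
G1 X105.56 Y126.56
G1 X192.53 Y80.42
M5
G00 X14.75 Y104.23
M4 S191
G1 X52.22 Y104.23 F3800
G1 X52.22 Y77.31
G1 X14.75 Y77.31
G1 X14.75 Y104.23
M5
G00 X0.00 Y0.00

1 u = 1 mm; y_m = 141.29 − y.

[1] `<polygon>` closed polygon, #ff00ff→cut S897 F1417: (128.47,32.01) → (167.07,81.48) → (88.78,21.46) → (85.71,15.55) → (30.82,105.50) → (128.47,32.01) (closed)

[2] `<path>` open polyline, #ff0000→engrave S191 F3800: (90.63,82.09) → (46.67,7.20) → (213.69,32.38) → (168.75,52.38) → (135.56,60.50) → (180.06,38.20)

[3] `<polyline>` open polyline, #ff00ff→cut S897 F1417: (131.42,80.36) → (146.53,48.12) → (74.28,117.16) → (105.56,126.56) → (192.53,80.42)

[4] `<path>` rectangle, #ff0000→engrave S191 F3800: (14.75,104.23) → (52.22,104.23) → (52.22,77.31) → (14.75,77.31) → (14.75,104.23) (closed)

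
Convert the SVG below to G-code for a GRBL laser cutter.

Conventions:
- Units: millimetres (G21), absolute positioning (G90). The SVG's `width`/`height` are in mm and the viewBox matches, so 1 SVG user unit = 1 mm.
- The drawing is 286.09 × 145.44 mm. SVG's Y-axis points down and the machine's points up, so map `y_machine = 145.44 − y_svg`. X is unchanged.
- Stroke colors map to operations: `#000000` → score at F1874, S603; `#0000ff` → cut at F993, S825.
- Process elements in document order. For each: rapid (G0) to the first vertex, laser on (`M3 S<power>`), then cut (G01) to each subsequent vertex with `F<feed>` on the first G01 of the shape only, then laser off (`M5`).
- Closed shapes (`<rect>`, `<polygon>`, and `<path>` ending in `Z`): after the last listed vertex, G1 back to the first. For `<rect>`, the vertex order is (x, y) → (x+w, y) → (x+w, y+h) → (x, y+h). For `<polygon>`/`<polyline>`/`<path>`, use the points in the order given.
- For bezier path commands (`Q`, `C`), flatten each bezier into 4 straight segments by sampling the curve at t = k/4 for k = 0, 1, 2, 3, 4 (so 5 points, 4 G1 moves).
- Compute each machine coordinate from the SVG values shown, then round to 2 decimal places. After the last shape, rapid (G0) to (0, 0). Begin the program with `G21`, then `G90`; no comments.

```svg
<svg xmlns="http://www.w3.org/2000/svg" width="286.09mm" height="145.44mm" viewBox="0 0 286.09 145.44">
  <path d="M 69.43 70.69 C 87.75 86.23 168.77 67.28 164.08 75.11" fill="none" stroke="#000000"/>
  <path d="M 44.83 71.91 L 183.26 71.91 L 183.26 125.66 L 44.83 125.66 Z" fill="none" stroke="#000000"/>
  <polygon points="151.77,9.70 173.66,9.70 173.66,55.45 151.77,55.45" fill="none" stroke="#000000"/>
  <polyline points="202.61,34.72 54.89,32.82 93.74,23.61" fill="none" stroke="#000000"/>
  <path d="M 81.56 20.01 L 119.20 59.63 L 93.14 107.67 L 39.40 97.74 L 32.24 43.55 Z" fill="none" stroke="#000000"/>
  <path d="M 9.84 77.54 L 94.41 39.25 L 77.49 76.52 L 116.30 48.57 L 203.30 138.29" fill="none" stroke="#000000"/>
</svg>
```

1 u = 1 mm; y_m = 145.44 − y.

[1] `<path>` cubic bezier, #000000→score S603 F1874: (69.43,74.75) → (92.61,68.60) → (125.38,69.65) → (153.85,72.14) → (164.08,70.33)

[2] `<path>` rectangle, #000000→score S603 F1874: (44.83,73.53) → (183.26,73.53) → (183.26,19.78) → (44.83,19.78) → (44.83,73.53) (closed)

[3] `<polygon>` rectangle, #000000→score S603 F1874: (151.77,135.74) → (173.66,135.74) → (173.66,89.99) → (151.77,89.99) → (151.77,135.74) (closed)

[4] `<polyline>` open polyline, #000000→score S603 F1874: (202.61,110.72) → (54.89,112.62) → (93.74,121.83)

[5] `<path>` regular polygon, #000000→score S603 F1874: (81.56,125.43) → (119.20,85.81) → (93.14,37.77) → (39.40,47.70) → (32.24,101.89) → (81.56,125.43) (closed)

[6] `<path>` open polyline, #000000→score S603 F1874: (9.84,67.90) → (94.41,106.19) → (77.49,68.92) → (116.30,96.87) → (203.30,7.15)

G21
G90
G0 X69.43 Y74.75
M3 S603
G01 X92.61 Y68.60 F1874
G01 X125.38 Y69.65
G01 X153.85 Y72.14
G01 X164.08 Y70.33
M5
G0 X44.83 Y73.53
M3 S603
G01 X183.26 Y73.53 F1874
G01 X183.26 Y19.78
G01 X44.83 Y19.78
G01 X44.83 Y73.53
M5
G0 X151.77 Y135.74
M3 S603
G01 X173.66 Y135.74 F1874
G01 X173.66 Y89.99
G01 X151.77 Y89.99
G01 X151.77 Y135.74
M5
G0 X202.61 Y110.72
M3 S603
G01 X54.89 Y112.62 F1874
G01 X93.74 Y121.83
M5
G0 X81.56 Y125.43
M3 S603
G01 X119.20 Y85.81 F1874
G01 X93.14 Y37.77
G01 X39.40 Y47.70
G01 X32.24 Y101.89
G01 X81.56 Y125.43
M5
G0 X9.84 Y67.90
M3 S603
G01 X94.41 Y106.19 F1874
G01 X77.49 Y68.92
G01 X116.30 Y96.87
G01 X203.30 Y7.15
M5
G0 X0.00 Y0.00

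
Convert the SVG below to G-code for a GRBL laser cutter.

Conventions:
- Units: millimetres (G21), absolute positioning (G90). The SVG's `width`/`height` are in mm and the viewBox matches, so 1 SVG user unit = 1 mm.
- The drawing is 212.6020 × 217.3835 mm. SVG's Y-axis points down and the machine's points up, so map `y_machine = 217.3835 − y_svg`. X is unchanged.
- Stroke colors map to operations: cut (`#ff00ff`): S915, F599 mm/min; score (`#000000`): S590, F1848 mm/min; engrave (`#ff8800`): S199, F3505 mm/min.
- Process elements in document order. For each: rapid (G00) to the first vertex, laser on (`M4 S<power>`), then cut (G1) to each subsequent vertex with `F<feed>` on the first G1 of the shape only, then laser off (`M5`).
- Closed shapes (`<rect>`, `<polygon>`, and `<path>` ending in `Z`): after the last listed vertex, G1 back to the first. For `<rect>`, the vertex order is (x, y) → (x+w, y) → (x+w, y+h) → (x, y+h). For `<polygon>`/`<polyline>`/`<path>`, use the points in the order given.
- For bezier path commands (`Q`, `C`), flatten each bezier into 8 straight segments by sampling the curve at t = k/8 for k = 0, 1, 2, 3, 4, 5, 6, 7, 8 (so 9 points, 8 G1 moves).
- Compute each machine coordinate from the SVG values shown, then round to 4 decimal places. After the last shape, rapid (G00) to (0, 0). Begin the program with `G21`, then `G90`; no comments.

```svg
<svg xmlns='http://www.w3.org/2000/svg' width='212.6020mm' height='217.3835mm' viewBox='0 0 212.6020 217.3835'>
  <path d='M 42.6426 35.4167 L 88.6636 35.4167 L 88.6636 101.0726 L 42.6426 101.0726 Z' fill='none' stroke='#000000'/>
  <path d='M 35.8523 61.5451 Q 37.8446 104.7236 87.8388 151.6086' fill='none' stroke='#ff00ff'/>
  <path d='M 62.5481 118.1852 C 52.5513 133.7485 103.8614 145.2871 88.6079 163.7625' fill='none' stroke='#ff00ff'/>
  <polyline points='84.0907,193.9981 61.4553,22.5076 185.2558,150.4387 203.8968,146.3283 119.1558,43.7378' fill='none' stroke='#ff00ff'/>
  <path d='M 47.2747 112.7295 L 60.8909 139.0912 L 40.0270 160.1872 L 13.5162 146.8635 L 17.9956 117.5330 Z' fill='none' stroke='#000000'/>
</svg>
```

G21
G90
G00 X42.6426 Y181.9668
M4 S590
G1 X88.6636 Y181.9668 F1848
G1 X88.6636 Y116.3109
G1 X42.6426 Y116.3109
G1 X42.6426 Y181.9668
M5
G00 X35.8523 Y155.8384
M4 S915
G1 X37.1004 Y144.9859 F599
G1 X39.8486 Y134.0175
G1 X44.0968 Y122.9333
G1 X49.8451 Y111.7333
G1 X57.0934 Y100.4174
G1 X65.8418 Y88.9857
G1 X76.0903 Y77.4382
G1 X87.8388 Y65.7749
M5
G00 X62.5481 Y99.1983
M4 S915
G1 X61.4233 Y93.5293 F599
G1 X64.5476 Y88.1092
G1 X70.4224 Y82.8095
G1 X77.5493 Y77.5017
G1 X84.4297 Y72.0574
G1 X89.5653 Y66.3482
G1 X91.4575 Y60.2455
G1 X88.6079 Y53.6210
M5
G00 X84.0907 Y23.3854
M4 S915
G1 X61.4553 Y194.8759 F599
G1 X185.2558 Y66.9448
G1 X203.8968 Y71.0552
G1 X119.1558 Y173.6457
M5
G00 X47.2747 Y104.6540
M4 S590
G1 X60.8909 Y78.2923 F1848
G1 X40.0270 Y57.1963
G1 X13.5162 Y70.5200
G1 X17.9956 Y99.8505
G1 X47.2747 Y104.6540
M5
G00 X0.0000 Y0.0000

Since the viewBox matches the mm dimensions, user units are millimetres directly. The only transform is the Y-flip y_m = 217.3835 − y_svg.

Shape 1 is a rectangle drawn with `<path>`. Its stroke #000000 means score at S590, F1848. After flipping Y the toolpath is (42.6426,181.9668) → (88.6636,181.9668) → (88.6636,116.3109) → (42.6426,116.3109) → (42.6426,181.9668), returning to the start.

Shape 2 is a quadratic bezier drawn with `<path>`. Its stroke #ff00ff means cut at S915, F599. After flipping Y the toolpath is (35.8523,155.8384) → (37.1004,144.9859) → (39.8486,134.0175) → (44.0968,122.9333) → (49.8451,111.7333) → (57.0934,100.4174) → (65.8418,88.9857) → (76.0903,77.4382) → (87.8388,65.7749).

Shape 3 is a cubic bezier drawn with `<path>`. Its stroke #ff00ff means cut at S915, F599. After flipping Y the toolpath is (62.5481,99.1983) → (61.4233,93.5293) → (64.5476,88.1092) → (70.4224,82.8095) → (77.5493,77.5017) → (84.4297,72.0574) → (89.5653,66.3482) → (91.4575,60.2455) → (88.6079,53.6210).

Shape 4 is a open polyline drawn with `<polyline>`. Its stroke #ff00ff means cut at S915, F599. After flipping Y the toolpath is (84.0907,23.3854) → (61.4553,194.8759) → (185.2558,66.9448) → (203.8968,71.0552) → (119.1558,173.6457).

Shape 5 is a regular polygon drawn with `<path>`. Its stroke #000000 means score at S590, F1848. After flipping Y the toolpath is (47.2747,104.6540) → (60.8909,78.2923) → (40.0270,57.1963) → (13.5162,70.5200) → (17.9956,99.8505) → (47.2747,104.6540), returning to the start.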